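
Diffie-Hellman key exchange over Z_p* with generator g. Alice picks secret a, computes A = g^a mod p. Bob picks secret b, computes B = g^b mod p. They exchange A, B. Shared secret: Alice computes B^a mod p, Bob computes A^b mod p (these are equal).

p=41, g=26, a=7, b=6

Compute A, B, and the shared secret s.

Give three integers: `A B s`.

Answer: 7 5 20

Derivation:
A = 26^7 mod 41  (bits of 7 = 111)
  bit 0 = 1: r = r^2 * 26 mod 41 = 1^2 * 26 = 1*26 = 26
  bit 1 = 1: r = r^2 * 26 mod 41 = 26^2 * 26 = 20*26 = 28
  bit 2 = 1: r = r^2 * 26 mod 41 = 28^2 * 26 = 5*26 = 7
  -> A = 7
B = 26^6 mod 41  (bits of 6 = 110)
  bit 0 = 1: r = r^2 * 26 mod 41 = 1^2 * 26 = 1*26 = 26
  bit 1 = 1: r = r^2 * 26 mod 41 = 26^2 * 26 = 20*26 = 28
  bit 2 = 0: r = r^2 mod 41 = 28^2 = 5
  -> B = 5
s = B^a = 5^7 mod 41  (bits of 7 = 111)
  bit 0 = 1: r = r^2 * 5 mod 41 = 1^2 * 5 = 1*5 = 5
  bit 1 = 1: r = r^2 * 5 mod 41 = 5^2 * 5 = 25*5 = 2
  bit 2 = 1: r = r^2 * 5 mod 41 = 2^2 * 5 = 4*5 = 20
  -> s = B^a = 20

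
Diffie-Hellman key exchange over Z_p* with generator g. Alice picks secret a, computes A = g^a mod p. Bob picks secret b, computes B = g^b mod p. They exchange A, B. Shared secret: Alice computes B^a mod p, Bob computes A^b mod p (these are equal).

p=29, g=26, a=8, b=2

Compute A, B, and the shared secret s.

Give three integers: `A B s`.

A = 26^8 mod 29  (bits of 8 = 1000)
  bit 0 = 1: r = r^2 * 26 mod 29 = 1^2 * 26 = 1*26 = 26
  bit 1 = 0: r = r^2 mod 29 = 26^2 = 9
  bit 2 = 0: r = r^2 mod 29 = 9^2 = 23
  bit 3 = 0: r = r^2 mod 29 = 23^2 = 7
  -> A = 7
B = 26^2 mod 29  (bits of 2 = 10)
  bit 0 = 1: r = r^2 * 26 mod 29 = 1^2 * 26 = 1*26 = 26
  bit 1 = 0: r = r^2 mod 29 = 26^2 = 9
  -> B = 9
s = B^a = 9^8 mod 29  (bits of 8 = 1000)
  bit 0 = 1: r = r^2 * 9 mod 29 = 1^2 * 9 = 1*9 = 9
  bit 1 = 0: r = r^2 mod 29 = 9^2 = 23
  bit 2 = 0: r = r^2 mod 29 = 23^2 = 7
  bit 3 = 0: r = r^2 mod 29 = 7^2 = 20
  -> s = B^a = 20

Answer: 7 9 20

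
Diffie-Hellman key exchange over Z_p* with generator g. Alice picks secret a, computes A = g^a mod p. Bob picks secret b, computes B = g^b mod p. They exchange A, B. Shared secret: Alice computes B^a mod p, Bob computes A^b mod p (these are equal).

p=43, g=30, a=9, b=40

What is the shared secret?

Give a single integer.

A = 30^9 mod 43  (bits of 9 = 1001)
  bit 0 = 1: r = r^2 * 30 mod 43 = 1^2 * 30 = 1*30 = 30
  bit 1 = 0: r = r^2 mod 43 = 30^2 = 40
  bit 2 = 0: r = r^2 mod 43 = 40^2 = 9
  bit 3 = 1: r = r^2 * 30 mod 43 = 9^2 * 30 = 38*30 = 22
  -> A = 22
B = 30^40 mod 43  (bits of 40 = 101000)
  bit 0 = 1: r = r^2 * 30 mod 43 = 1^2 * 30 = 1*30 = 30
  bit 1 = 0: r = r^2 mod 43 = 30^2 = 40
  bit 2 = 1: r = r^2 * 30 mod 43 = 40^2 * 30 = 9*30 = 12
  bit 3 = 0: r = r^2 mod 43 = 12^2 = 15
  bit 4 = 0: r = r^2 mod 43 = 15^2 = 10
  bit 5 = 0: r = r^2 mod 43 = 10^2 = 14
  -> B = 14
s = B^a = 14^9 mod 43  (bits of 9 = 1001)
  bit 0 = 1: r = r^2 * 14 mod 43 = 1^2 * 14 = 1*14 = 14
  bit 1 = 0: r = r^2 mod 43 = 14^2 = 24
  bit 2 = 0: r = r^2 mod 43 = 24^2 = 17
  bit 3 = 1: r = r^2 * 14 mod 43 = 17^2 * 14 = 31*14 = 4
  -> s = B^a = 4

Answer: 4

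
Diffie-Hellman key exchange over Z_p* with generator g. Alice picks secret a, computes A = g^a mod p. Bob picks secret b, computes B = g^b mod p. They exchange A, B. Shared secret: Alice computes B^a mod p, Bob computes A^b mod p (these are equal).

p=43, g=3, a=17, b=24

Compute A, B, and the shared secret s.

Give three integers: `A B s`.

A = 3^17 mod 43  (bits of 17 = 10001)
  bit 0 = 1: r = r^2 * 3 mod 43 = 1^2 * 3 = 1*3 = 3
  bit 1 = 0: r = r^2 mod 43 = 3^2 = 9
  bit 2 = 0: r = r^2 mod 43 = 9^2 = 38
  bit 3 = 0: r = r^2 mod 43 = 38^2 = 25
  bit 4 = 1: r = r^2 * 3 mod 43 = 25^2 * 3 = 23*3 = 26
  -> A = 26
B = 3^24 mod 43  (bits of 24 = 11000)
  bit 0 = 1: r = r^2 * 3 mod 43 = 1^2 * 3 = 1*3 = 3
  bit 1 = 1: r = r^2 * 3 mod 43 = 3^2 * 3 = 9*3 = 27
  bit 2 = 0: r = r^2 mod 43 = 27^2 = 41
  bit 3 = 0: r = r^2 mod 43 = 41^2 = 4
  bit 4 = 0: r = r^2 mod 43 = 4^2 = 16
  -> B = 16
s = B^a = 16^17 mod 43  (bits of 17 = 10001)
  bit 0 = 1: r = r^2 * 16 mod 43 = 1^2 * 16 = 1*16 = 16
  bit 1 = 0: r = r^2 mod 43 = 16^2 = 41
  bit 2 = 0: r = r^2 mod 43 = 41^2 = 4
  bit 3 = 0: r = r^2 mod 43 = 4^2 = 16
  bit 4 = 1: r = r^2 * 16 mod 43 = 16^2 * 16 = 41*16 = 11
  -> s = B^a = 11

Answer: 26 16 11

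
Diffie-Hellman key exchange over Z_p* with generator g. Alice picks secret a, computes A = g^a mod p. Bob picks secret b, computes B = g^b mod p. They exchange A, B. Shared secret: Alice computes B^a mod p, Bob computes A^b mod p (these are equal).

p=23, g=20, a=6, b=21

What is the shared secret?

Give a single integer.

Answer: 13

Derivation:
A = 20^6 mod 23  (bits of 6 = 110)
  bit 0 = 1: r = r^2 * 20 mod 23 = 1^2 * 20 = 1*20 = 20
  bit 1 = 1: r = r^2 * 20 mod 23 = 20^2 * 20 = 9*20 = 19
  bit 2 = 0: r = r^2 mod 23 = 19^2 = 16
  -> A = 16
B = 20^21 mod 23  (bits of 21 = 10101)
  bit 0 = 1: r = r^2 * 20 mod 23 = 1^2 * 20 = 1*20 = 20
  bit 1 = 0: r = r^2 mod 23 = 20^2 = 9
  bit 2 = 1: r = r^2 * 20 mod 23 = 9^2 * 20 = 12*20 = 10
  bit 3 = 0: r = r^2 mod 23 = 10^2 = 8
  bit 4 = 1: r = r^2 * 20 mod 23 = 8^2 * 20 = 18*20 = 15
  -> B = 15
s = B^a = 15^6 mod 23  (bits of 6 = 110)
  bit 0 = 1: r = r^2 * 15 mod 23 = 1^2 * 15 = 1*15 = 15
  bit 1 = 1: r = r^2 * 15 mod 23 = 15^2 * 15 = 18*15 = 17
  bit 2 = 0: r = r^2 mod 23 = 17^2 = 13
  -> s = B^a = 13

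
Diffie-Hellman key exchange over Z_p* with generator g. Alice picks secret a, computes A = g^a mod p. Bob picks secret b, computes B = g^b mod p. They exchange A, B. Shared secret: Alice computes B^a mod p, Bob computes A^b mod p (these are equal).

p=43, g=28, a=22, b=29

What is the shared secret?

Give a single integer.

A = 28^22 mod 43  (bits of 22 = 10110)
  bit 0 = 1: r = r^2 * 28 mod 43 = 1^2 * 28 = 1*28 = 28
  bit 1 = 0: r = r^2 mod 43 = 28^2 = 10
  bit 2 = 1: r = r^2 * 28 mod 43 = 10^2 * 28 = 14*28 = 5
  bit 3 = 1: r = r^2 * 28 mod 43 = 5^2 * 28 = 25*28 = 12
  bit 4 = 0: r = r^2 mod 43 = 12^2 = 15
  -> A = 15
B = 28^29 mod 43  (bits of 29 = 11101)
  bit 0 = 1: r = r^2 * 28 mod 43 = 1^2 * 28 = 1*28 = 28
  bit 1 = 1: r = r^2 * 28 mod 43 = 28^2 * 28 = 10*28 = 22
  bit 2 = 1: r = r^2 * 28 mod 43 = 22^2 * 28 = 11*28 = 7
  bit 3 = 0: r = r^2 mod 43 = 7^2 = 6
  bit 4 = 1: r = r^2 * 28 mod 43 = 6^2 * 28 = 36*28 = 19
  -> B = 19
s = B^a = 19^22 mod 43  (bits of 22 = 10110)
  bit 0 = 1: r = r^2 * 19 mod 43 = 1^2 * 19 = 1*19 = 19
  bit 1 = 0: r = r^2 mod 43 = 19^2 = 17
  bit 2 = 1: r = r^2 * 19 mod 43 = 17^2 * 19 = 31*19 = 30
  bit 3 = 1: r = r^2 * 19 mod 43 = 30^2 * 19 = 40*19 = 29
  bit 4 = 0: r = r^2 mod 43 = 29^2 = 24
  -> s = B^a = 24

Answer: 24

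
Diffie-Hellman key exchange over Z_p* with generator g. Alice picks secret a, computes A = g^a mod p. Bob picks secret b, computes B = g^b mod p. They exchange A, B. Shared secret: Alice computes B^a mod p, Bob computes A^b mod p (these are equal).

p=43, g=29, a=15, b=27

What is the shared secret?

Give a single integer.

Answer: 22

Derivation:
A = 29^15 mod 43  (bits of 15 = 1111)
  bit 0 = 1: r = r^2 * 29 mod 43 = 1^2 * 29 = 1*29 = 29
  bit 1 = 1: r = r^2 * 29 mod 43 = 29^2 * 29 = 24*29 = 8
  bit 2 = 1: r = r^2 * 29 mod 43 = 8^2 * 29 = 21*29 = 7
  bit 3 = 1: r = r^2 * 29 mod 43 = 7^2 * 29 = 6*29 = 2
  -> A = 2
B = 29^27 mod 43  (bits of 27 = 11011)
  bit 0 = 1: r = r^2 * 29 mod 43 = 1^2 * 29 = 1*29 = 29
  bit 1 = 1: r = r^2 * 29 mod 43 = 29^2 * 29 = 24*29 = 8
  bit 2 = 0: r = r^2 mod 43 = 8^2 = 21
  bit 3 = 1: r = r^2 * 29 mod 43 = 21^2 * 29 = 11*29 = 18
  bit 4 = 1: r = r^2 * 29 mod 43 = 18^2 * 29 = 23*29 = 22
  -> B = 22
s = B^a = 22^15 mod 43  (bits of 15 = 1111)
  bit 0 = 1: r = r^2 * 22 mod 43 = 1^2 * 22 = 1*22 = 22
  bit 1 = 1: r = r^2 * 22 mod 43 = 22^2 * 22 = 11*22 = 27
  bit 2 = 1: r = r^2 * 22 mod 43 = 27^2 * 22 = 41*22 = 42
  bit 3 = 1: r = r^2 * 22 mod 43 = 42^2 * 22 = 1*22 = 22
  -> s = B^a = 22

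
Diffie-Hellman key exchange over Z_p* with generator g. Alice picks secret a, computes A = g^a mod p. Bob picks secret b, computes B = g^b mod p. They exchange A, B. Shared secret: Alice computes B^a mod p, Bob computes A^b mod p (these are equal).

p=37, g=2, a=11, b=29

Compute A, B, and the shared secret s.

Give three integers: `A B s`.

A = 2^11 mod 37  (bits of 11 = 1011)
  bit 0 = 1: r = r^2 * 2 mod 37 = 1^2 * 2 = 1*2 = 2
  bit 1 = 0: r = r^2 mod 37 = 2^2 = 4
  bit 2 = 1: r = r^2 * 2 mod 37 = 4^2 * 2 = 16*2 = 32
  bit 3 = 1: r = r^2 * 2 mod 37 = 32^2 * 2 = 25*2 = 13
  -> A = 13
B = 2^29 mod 37  (bits of 29 = 11101)
  bit 0 = 1: r = r^2 * 2 mod 37 = 1^2 * 2 = 1*2 = 2
  bit 1 = 1: r = r^2 * 2 mod 37 = 2^2 * 2 = 4*2 = 8
  bit 2 = 1: r = r^2 * 2 mod 37 = 8^2 * 2 = 27*2 = 17
  bit 3 = 0: r = r^2 mod 37 = 17^2 = 30
  bit 4 = 1: r = r^2 * 2 mod 37 = 30^2 * 2 = 12*2 = 24
  -> B = 24
s = B^a = 24^11 mod 37  (bits of 11 = 1011)
  bit 0 = 1: r = r^2 * 24 mod 37 = 1^2 * 24 = 1*24 = 24
  bit 1 = 0: r = r^2 mod 37 = 24^2 = 21
  bit 2 = 1: r = r^2 * 24 mod 37 = 21^2 * 24 = 34*24 = 2
  bit 3 = 1: r = r^2 * 24 mod 37 = 2^2 * 24 = 4*24 = 22
  -> s = B^a = 22

Answer: 13 24 22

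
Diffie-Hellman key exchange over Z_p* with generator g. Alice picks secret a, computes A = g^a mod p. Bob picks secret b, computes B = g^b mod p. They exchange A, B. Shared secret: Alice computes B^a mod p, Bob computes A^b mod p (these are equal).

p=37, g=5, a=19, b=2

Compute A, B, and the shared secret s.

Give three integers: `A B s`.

A = 5^19 mod 37  (bits of 19 = 10011)
  bit 0 = 1: r = r^2 * 5 mod 37 = 1^2 * 5 = 1*5 = 5
  bit 1 = 0: r = r^2 mod 37 = 5^2 = 25
  bit 2 = 0: r = r^2 mod 37 = 25^2 = 33
  bit 3 = 1: r = r^2 * 5 mod 37 = 33^2 * 5 = 16*5 = 6
  bit 4 = 1: r = r^2 * 5 mod 37 = 6^2 * 5 = 36*5 = 32
  -> A = 32
B = 5^2 mod 37  (bits of 2 = 10)
  bit 0 = 1: r = r^2 * 5 mod 37 = 1^2 * 5 = 1*5 = 5
  bit 1 = 0: r = r^2 mod 37 = 5^2 = 25
  -> B = 25
s = B^a = 25^19 mod 37  (bits of 19 = 10011)
  bit 0 = 1: r = r^2 * 25 mod 37 = 1^2 * 25 = 1*25 = 25
  bit 1 = 0: r = r^2 mod 37 = 25^2 = 33
  bit 2 = 0: r = r^2 mod 37 = 33^2 = 16
  bit 3 = 1: r = r^2 * 25 mod 37 = 16^2 * 25 = 34*25 = 36
  bit 4 = 1: r = r^2 * 25 mod 37 = 36^2 * 25 = 1*25 = 25
  -> s = B^a = 25

Answer: 32 25 25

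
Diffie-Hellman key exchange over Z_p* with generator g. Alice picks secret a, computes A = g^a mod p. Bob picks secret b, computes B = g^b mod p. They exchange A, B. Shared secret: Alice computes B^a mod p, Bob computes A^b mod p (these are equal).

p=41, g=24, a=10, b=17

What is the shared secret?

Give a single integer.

A = 24^10 mod 41  (bits of 10 = 1010)
  bit 0 = 1: r = r^2 * 24 mod 41 = 1^2 * 24 = 1*24 = 24
  bit 1 = 0: r = r^2 mod 41 = 24^2 = 2
  bit 2 = 1: r = r^2 * 24 mod 41 = 2^2 * 24 = 4*24 = 14
  bit 3 = 0: r = r^2 mod 41 = 14^2 = 32
  -> A = 32
B = 24^17 mod 41  (bits of 17 = 10001)
  bit 0 = 1: r = r^2 * 24 mod 41 = 1^2 * 24 = 1*24 = 24
  bit 1 = 0: r = r^2 mod 41 = 24^2 = 2
  bit 2 = 0: r = r^2 mod 41 = 2^2 = 4
  bit 3 = 0: r = r^2 mod 41 = 4^2 = 16
  bit 4 = 1: r = r^2 * 24 mod 41 = 16^2 * 24 = 10*24 = 35
  -> B = 35
s = B^a = 35^10 mod 41  (bits of 10 = 1010)
  bit 0 = 1: r = r^2 * 35 mod 41 = 1^2 * 35 = 1*35 = 35
  bit 1 = 0: r = r^2 mod 41 = 35^2 = 36
  bit 2 = 1: r = r^2 * 35 mod 41 = 36^2 * 35 = 25*35 = 14
  bit 3 = 0: r = r^2 mod 41 = 14^2 = 32
  -> s = B^a = 32

Answer: 32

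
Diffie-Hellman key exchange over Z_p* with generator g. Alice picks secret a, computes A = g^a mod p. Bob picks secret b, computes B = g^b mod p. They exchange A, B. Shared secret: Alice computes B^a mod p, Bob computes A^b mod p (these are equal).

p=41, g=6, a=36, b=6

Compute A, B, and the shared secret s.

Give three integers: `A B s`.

Answer: 23 39 18

Derivation:
A = 6^36 mod 41  (bits of 36 = 100100)
  bit 0 = 1: r = r^2 * 6 mod 41 = 1^2 * 6 = 1*6 = 6
  bit 1 = 0: r = r^2 mod 41 = 6^2 = 36
  bit 2 = 0: r = r^2 mod 41 = 36^2 = 25
  bit 3 = 1: r = r^2 * 6 mod 41 = 25^2 * 6 = 10*6 = 19
  bit 4 = 0: r = r^2 mod 41 = 19^2 = 33
  bit 5 = 0: r = r^2 mod 41 = 33^2 = 23
  -> A = 23
B = 6^6 mod 41  (bits of 6 = 110)
  bit 0 = 1: r = r^2 * 6 mod 41 = 1^2 * 6 = 1*6 = 6
  bit 1 = 1: r = r^2 * 6 mod 41 = 6^2 * 6 = 36*6 = 11
  bit 2 = 0: r = r^2 mod 41 = 11^2 = 39
  -> B = 39
s = B^a = 39^36 mod 41  (bits of 36 = 100100)
  bit 0 = 1: r = r^2 * 39 mod 41 = 1^2 * 39 = 1*39 = 39
  bit 1 = 0: r = r^2 mod 41 = 39^2 = 4
  bit 2 = 0: r = r^2 mod 41 = 4^2 = 16
  bit 3 = 1: r = r^2 * 39 mod 41 = 16^2 * 39 = 10*39 = 21
  bit 4 = 0: r = r^2 mod 41 = 21^2 = 31
  bit 5 = 0: r = r^2 mod 41 = 31^2 = 18
  -> s = B^a = 18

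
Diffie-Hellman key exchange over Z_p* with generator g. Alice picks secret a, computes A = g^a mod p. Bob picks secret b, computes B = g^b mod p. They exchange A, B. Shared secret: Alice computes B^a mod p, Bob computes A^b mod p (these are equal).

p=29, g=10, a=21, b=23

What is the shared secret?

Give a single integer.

Answer: 17

Derivation:
A = 10^21 mod 29  (bits of 21 = 10101)
  bit 0 = 1: r = r^2 * 10 mod 29 = 1^2 * 10 = 1*10 = 10
  bit 1 = 0: r = r^2 mod 29 = 10^2 = 13
  bit 2 = 1: r = r^2 * 10 mod 29 = 13^2 * 10 = 24*10 = 8
  bit 3 = 0: r = r^2 mod 29 = 8^2 = 6
  bit 4 = 1: r = r^2 * 10 mod 29 = 6^2 * 10 = 7*10 = 12
  -> A = 12
B = 10^23 mod 29  (bits of 23 = 10111)
  bit 0 = 1: r = r^2 * 10 mod 29 = 1^2 * 10 = 1*10 = 10
  bit 1 = 0: r = r^2 mod 29 = 10^2 = 13
  bit 2 = 1: r = r^2 * 10 mod 29 = 13^2 * 10 = 24*10 = 8
  bit 3 = 1: r = r^2 * 10 mod 29 = 8^2 * 10 = 6*10 = 2
  bit 4 = 1: r = r^2 * 10 mod 29 = 2^2 * 10 = 4*10 = 11
  -> B = 11
s = B^a = 11^21 mod 29  (bits of 21 = 10101)
  bit 0 = 1: r = r^2 * 11 mod 29 = 1^2 * 11 = 1*11 = 11
  bit 1 = 0: r = r^2 mod 29 = 11^2 = 5
  bit 2 = 1: r = r^2 * 11 mod 29 = 5^2 * 11 = 25*11 = 14
  bit 3 = 0: r = r^2 mod 29 = 14^2 = 22
  bit 4 = 1: r = r^2 * 11 mod 29 = 22^2 * 11 = 20*11 = 17
  -> s = B^a = 17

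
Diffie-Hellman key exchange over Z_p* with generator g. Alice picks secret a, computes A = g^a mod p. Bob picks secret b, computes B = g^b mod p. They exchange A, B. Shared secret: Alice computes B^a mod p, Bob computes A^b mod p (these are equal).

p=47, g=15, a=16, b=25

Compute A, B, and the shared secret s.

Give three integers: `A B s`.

Answer: 27 10 24

Derivation:
A = 15^16 mod 47  (bits of 16 = 10000)
  bit 0 = 1: r = r^2 * 15 mod 47 = 1^2 * 15 = 1*15 = 15
  bit 1 = 0: r = r^2 mod 47 = 15^2 = 37
  bit 2 = 0: r = r^2 mod 47 = 37^2 = 6
  bit 3 = 0: r = r^2 mod 47 = 6^2 = 36
  bit 4 = 0: r = r^2 mod 47 = 36^2 = 27
  -> A = 27
B = 15^25 mod 47  (bits of 25 = 11001)
  bit 0 = 1: r = r^2 * 15 mod 47 = 1^2 * 15 = 1*15 = 15
  bit 1 = 1: r = r^2 * 15 mod 47 = 15^2 * 15 = 37*15 = 38
  bit 2 = 0: r = r^2 mod 47 = 38^2 = 34
  bit 3 = 0: r = r^2 mod 47 = 34^2 = 28
  bit 4 = 1: r = r^2 * 15 mod 47 = 28^2 * 15 = 32*15 = 10
  -> B = 10
s = B^a = 10^16 mod 47  (bits of 16 = 10000)
  bit 0 = 1: r = r^2 * 10 mod 47 = 1^2 * 10 = 1*10 = 10
  bit 1 = 0: r = r^2 mod 47 = 10^2 = 6
  bit 2 = 0: r = r^2 mod 47 = 6^2 = 36
  bit 3 = 0: r = r^2 mod 47 = 36^2 = 27
  bit 4 = 0: r = r^2 mod 47 = 27^2 = 24
  -> s = B^a = 24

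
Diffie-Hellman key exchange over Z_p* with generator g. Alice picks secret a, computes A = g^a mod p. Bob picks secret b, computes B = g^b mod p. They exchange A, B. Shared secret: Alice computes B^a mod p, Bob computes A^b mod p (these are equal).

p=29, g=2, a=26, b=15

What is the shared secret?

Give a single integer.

A = 2^26 mod 29  (bits of 26 = 11010)
  bit 0 = 1: r = r^2 * 2 mod 29 = 1^2 * 2 = 1*2 = 2
  bit 1 = 1: r = r^2 * 2 mod 29 = 2^2 * 2 = 4*2 = 8
  bit 2 = 0: r = r^2 mod 29 = 8^2 = 6
  bit 3 = 1: r = r^2 * 2 mod 29 = 6^2 * 2 = 7*2 = 14
  bit 4 = 0: r = r^2 mod 29 = 14^2 = 22
  -> A = 22
B = 2^15 mod 29  (bits of 15 = 1111)
  bit 0 = 1: r = r^2 * 2 mod 29 = 1^2 * 2 = 1*2 = 2
  bit 1 = 1: r = r^2 * 2 mod 29 = 2^2 * 2 = 4*2 = 8
  bit 2 = 1: r = r^2 * 2 mod 29 = 8^2 * 2 = 6*2 = 12
  bit 3 = 1: r = r^2 * 2 mod 29 = 12^2 * 2 = 28*2 = 27
  -> B = 27
s = B^a = 27^26 mod 29  (bits of 26 = 11010)
  bit 0 = 1: r = r^2 * 27 mod 29 = 1^2 * 27 = 1*27 = 27
  bit 1 = 1: r = r^2 * 27 mod 29 = 27^2 * 27 = 4*27 = 21
  bit 2 = 0: r = r^2 mod 29 = 21^2 = 6
  bit 3 = 1: r = r^2 * 27 mod 29 = 6^2 * 27 = 7*27 = 15
  bit 4 = 0: r = r^2 mod 29 = 15^2 = 22
  -> s = B^a = 22

Answer: 22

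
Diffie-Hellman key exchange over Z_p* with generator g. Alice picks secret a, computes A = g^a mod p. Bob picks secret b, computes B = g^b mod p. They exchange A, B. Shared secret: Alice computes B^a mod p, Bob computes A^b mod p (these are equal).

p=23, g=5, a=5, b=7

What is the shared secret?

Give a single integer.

A = 5^5 mod 23  (bits of 5 = 101)
  bit 0 = 1: r = r^2 * 5 mod 23 = 1^2 * 5 = 1*5 = 5
  bit 1 = 0: r = r^2 mod 23 = 5^2 = 2
  bit 2 = 1: r = r^2 * 5 mod 23 = 2^2 * 5 = 4*5 = 20
  -> A = 20
B = 5^7 mod 23  (bits of 7 = 111)
  bit 0 = 1: r = r^2 * 5 mod 23 = 1^2 * 5 = 1*5 = 5
  bit 1 = 1: r = r^2 * 5 mod 23 = 5^2 * 5 = 2*5 = 10
  bit 2 = 1: r = r^2 * 5 mod 23 = 10^2 * 5 = 8*5 = 17
  -> B = 17
s = B^a = 17^5 mod 23  (bits of 5 = 101)
  bit 0 = 1: r = r^2 * 17 mod 23 = 1^2 * 17 = 1*17 = 17
  bit 1 = 0: r = r^2 mod 23 = 17^2 = 13
  bit 2 = 1: r = r^2 * 17 mod 23 = 13^2 * 17 = 8*17 = 21
  -> s = B^a = 21

Answer: 21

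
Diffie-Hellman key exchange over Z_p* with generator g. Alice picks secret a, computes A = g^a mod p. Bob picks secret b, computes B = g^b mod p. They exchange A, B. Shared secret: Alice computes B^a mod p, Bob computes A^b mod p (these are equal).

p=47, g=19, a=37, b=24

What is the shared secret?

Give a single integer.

Answer: 7

Derivation:
A = 19^37 mod 47  (bits of 37 = 100101)
  bit 0 = 1: r = r^2 * 19 mod 47 = 1^2 * 19 = 1*19 = 19
  bit 1 = 0: r = r^2 mod 47 = 19^2 = 32
  bit 2 = 0: r = r^2 mod 47 = 32^2 = 37
  bit 3 = 1: r = r^2 * 19 mod 47 = 37^2 * 19 = 6*19 = 20
  bit 4 = 0: r = r^2 mod 47 = 20^2 = 24
  bit 5 = 1: r = r^2 * 19 mod 47 = 24^2 * 19 = 12*19 = 40
  -> A = 40
B = 19^24 mod 47  (bits of 24 = 11000)
  bit 0 = 1: r = r^2 * 19 mod 47 = 1^2 * 19 = 1*19 = 19
  bit 1 = 1: r = r^2 * 19 mod 47 = 19^2 * 19 = 32*19 = 44
  bit 2 = 0: r = r^2 mod 47 = 44^2 = 9
  bit 3 = 0: r = r^2 mod 47 = 9^2 = 34
  bit 4 = 0: r = r^2 mod 47 = 34^2 = 28
  -> B = 28
s = B^a = 28^37 mod 47  (bits of 37 = 100101)
  bit 0 = 1: r = r^2 * 28 mod 47 = 1^2 * 28 = 1*28 = 28
  bit 1 = 0: r = r^2 mod 47 = 28^2 = 32
  bit 2 = 0: r = r^2 mod 47 = 32^2 = 37
  bit 3 = 1: r = r^2 * 28 mod 47 = 37^2 * 28 = 6*28 = 27
  bit 4 = 0: r = r^2 mod 47 = 27^2 = 24
  bit 5 = 1: r = r^2 * 28 mod 47 = 24^2 * 28 = 12*28 = 7
  -> s = B^a = 7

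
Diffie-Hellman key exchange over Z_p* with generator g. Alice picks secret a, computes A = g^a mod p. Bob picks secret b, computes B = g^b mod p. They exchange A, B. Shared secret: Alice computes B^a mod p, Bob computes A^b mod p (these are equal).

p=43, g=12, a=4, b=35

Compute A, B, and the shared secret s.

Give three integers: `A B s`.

A = 12^4 mod 43  (bits of 4 = 100)
  bit 0 = 1: r = r^2 * 12 mod 43 = 1^2 * 12 = 1*12 = 12
  bit 1 = 0: r = r^2 mod 43 = 12^2 = 15
  bit 2 = 0: r = r^2 mod 43 = 15^2 = 10
  -> A = 10
B = 12^35 mod 43  (bits of 35 = 100011)
  bit 0 = 1: r = r^2 * 12 mod 43 = 1^2 * 12 = 1*12 = 12
  bit 1 = 0: r = r^2 mod 43 = 12^2 = 15
  bit 2 = 0: r = r^2 mod 43 = 15^2 = 10
  bit 3 = 0: r = r^2 mod 43 = 10^2 = 14
  bit 4 = 1: r = r^2 * 12 mod 43 = 14^2 * 12 = 24*12 = 30
  bit 5 = 1: r = r^2 * 12 mod 43 = 30^2 * 12 = 40*12 = 7
  -> B = 7
s = B^a = 7^4 mod 43  (bits of 4 = 100)
  bit 0 = 1: r = r^2 * 7 mod 43 = 1^2 * 7 = 1*7 = 7
  bit 1 = 0: r = r^2 mod 43 = 7^2 = 6
  bit 2 = 0: r = r^2 mod 43 = 6^2 = 36
  -> s = B^a = 36

Answer: 10 7 36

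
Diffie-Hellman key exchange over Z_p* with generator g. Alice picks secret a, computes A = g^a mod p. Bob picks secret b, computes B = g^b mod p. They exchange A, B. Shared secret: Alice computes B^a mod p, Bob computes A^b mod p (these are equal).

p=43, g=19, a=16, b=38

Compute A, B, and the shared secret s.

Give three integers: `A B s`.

A = 19^16 mod 43  (bits of 16 = 10000)
  bit 0 = 1: r = r^2 * 19 mod 43 = 1^2 * 19 = 1*19 = 19
  bit 1 = 0: r = r^2 mod 43 = 19^2 = 17
  bit 2 = 0: r = r^2 mod 43 = 17^2 = 31
  bit 3 = 0: r = r^2 mod 43 = 31^2 = 15
  bit 4 = 0: r = r^2 mod 43 = 15^2 = 10
  -> A = 10
B = 19^38 mod 43  (bits of 38 = 100110)
  bit 0 = 1: r = r^2 * 19 mod 43 = 1^2 * 19 = 1*19 = 19
  bit 1 = 0: r = r^2 mod 43 = 19^2 = 17
  bit 2 = 0: r = r^2 mod 43 = 17^2 = 31
  bit 3 = 1: r = r^2 * 19 mod 43 = 31^2 * 19 = 15*19 = 27
  bit 4 = 1: r = r^2 * 19 mod 43 = 27^2 * 19 = 41*19 = 5
  bit 5 = 0: r = r^2 mod 43 = 5^2 = 25
  -> B = 25
s = B^a = 25^16 mod 43  (bits of 16 = 10000)
  bit 0 = 1: r = r^2 * 25 mod 43 = 1^2 * 25 = 1*25 = 25
  bit 1 = 0: r = r^2 mod 43 = 25^2 = 23
  bit 2 = 0: r = r^2 mod 43 = 23^2 = 13
  bit 3 = 0: r = r^2 mod 43 = 13^2 = 40
  bit 4 = 0: r = r^2 mod 43 = 40^2 = 9
  -> s = B^a = 9

Answer: 10 25 9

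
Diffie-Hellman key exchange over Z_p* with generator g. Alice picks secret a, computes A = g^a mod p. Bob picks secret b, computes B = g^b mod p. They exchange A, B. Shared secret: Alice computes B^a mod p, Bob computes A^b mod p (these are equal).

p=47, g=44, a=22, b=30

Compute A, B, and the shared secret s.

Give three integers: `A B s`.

Answer: 16 25 32

Derivation:
A = 44^22 mod 47  (bits of 22 = 10110)
  bit 0 = 1: r = r^2 * 44 mod 47 = 1^2 * 44 = 1*44 = 44
  bit 1 = 0: r = r^2 mod 47 = 44^2 = 9
  bit 2 = 1: r = r^2 * 44 mod 47 = 9^2 * 44 = 34*44 = 39
  bit 3 = 1: r = r^2 * 44 mod 47 = 39^2 * 44 = 17*44 = 43
  bit 4 = 0: r = r^2 mod 47 = 43^2 = 16
  -> A = 16
B = 44^30 mod 47  (bits of 30 = 11110)
  bit 0 = 1: r = r^2 * 44 mod 47 = 1^2 * 44 = 1*44 = 44
  bit 1 = 1: r = r^2 * 44 mod 47 = 44^2 * 44 = 9*44 = 20
  bit 2 = 1: r = r^2 * 44 mod 47 = 20^2 * 44 = 24*44 = 22
  bit 3 = 1: r = r^2 * 44 mod 47 = 22^2 * 44 = 14*44 = 5
  bit 4 = 0: r = r^2 mod 47 = 5^2 = 25
  -> B = 25
s = B^a = 25^22 mod 47  (bits of 22 = 10110)
  bit 0 = 1: r = r^2 * 25 mod 47 = 1^2 * 25 = 1*25 = 25
  bit 1 = 0: r = r^2 mod 47 = 25^2 = 14
  bit 2 = 1: r = r^2 * 25 mod 47 = 14^2 * 25 = 8*25 = 12
  bit 3 = 1: r = r^2 * 25 mod 47 = 12^2 * 25 = 3*25 = 28
  bit 4 = 0: r = r^2 mod 47 = 28^2 = 32
  -> s = B^a = 32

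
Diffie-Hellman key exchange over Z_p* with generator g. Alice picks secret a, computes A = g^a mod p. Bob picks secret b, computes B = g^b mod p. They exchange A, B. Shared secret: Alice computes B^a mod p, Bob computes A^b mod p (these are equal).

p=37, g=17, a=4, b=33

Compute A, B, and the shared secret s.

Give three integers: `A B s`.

A = 17^4 mod 37  (bits of 4 = 100)
  bit 0 = 1: r = r^2 * 17 mod 37 = 1^2 * 17 = 1*17 = 17
  bit 1 = 0: r = r^2 mod 37 = 17^2 = 30
  bit 2 = 0: r = r^2 mod 37 = 30^2 = 12
  -> A = 12
B = 17^33 mod 37  (bits of 33 = 100001)
  bit 0 = 1: r = r^2 * 17 mod 37 = 1^2 * 17 = 1*17 = 17
  bit 1 = 0: r = r^2 mod 37 = 17^2 = 30
  bit 2 = 0: r = r^2 mod 37 = 30^2 = 12
  bit 3 = 0: r = r^2 mod 37 = 12^2 = 33
  bit 4 = 0: r = r^2 mod 37 = 33^2 = 16
  bit 5 = 1: r = r^2 * 17 mod 37 = 16^2 * 17 = 34*17 = 23
  -> B = 23
s = B^a = 23^4 mod 37  (bits of 4 = 100)
  bit 0 = 1: r = r^2 * 23 mod 37 = 1^2 * 23 = 1*23 = 23
  bit 1 = 0: r = r^2 mod 37 = 23^2 = 11
  bit 2 = 0: r = r^2 mod 37 = 11^2 = 10
  -> s = B^a = 10

Answer: 12 23 10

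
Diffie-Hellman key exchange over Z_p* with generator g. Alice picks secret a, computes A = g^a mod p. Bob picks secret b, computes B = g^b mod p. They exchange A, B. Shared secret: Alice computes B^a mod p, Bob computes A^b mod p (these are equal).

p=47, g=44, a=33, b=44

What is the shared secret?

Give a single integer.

Answer: 27

Derivation:
A = 44^33 mod 47  (bits of 33 = 100001)
  bit 0 = 1: r = r^2 * 44 mod 47 = 1^2 * 44 = 1*44 = 44
  bit 1 = 0: r = r^2 mod 47 = 44^2 = 9
  bit 2 = 0: r = r^2 mod 47 = 9^2 = 34
  bit 3 = 0: r = r^2 mod 47 = 34^2 = 28
  bit 4 = 0: r = r^2 mod 47 = 28^2 = 32
  bit 5 = 1: r = r^2 * 44 mod 47 = 32^2 * 44 = 37*44 = 30
  -> A = 30
B = 44^44 mod 47  (bits of 44 = 101100)
  bit 0 = 1: r = r^2 * 44 mod 47 = 1^2 * 44 = 1*44 = 44
  bit 1 = 0: r = r^2 mod 47 = 44^2 = 9
  bit 2 = 1: r = r^2 * 44 mod 47 = 9^2 * 44 = 34*44 = 39
  bit 3 = 1: r = r^2 * 44 mod 47 = 39^2 * 44 = 17*44 = 43
  bit 4 = 0: r = r^2 mod 47 = 43^2 = 16
  bit 5 = 0: r = r^2 mod 47 = 16^2 = 21
  -> B = 21
s = B^a = 21^33 mod 47  (bits of 33 = 100001)
  bit 0 = 1: r = r^2 * 21 mod 47 = 1^2 * 21 = 1*21 = 21
  bit 1 = 0: r = r^2 mod 47 = 21^2 = 18
  bit 2 = 0: r = r^2 mod 47 = 18^2 = 42
  bit 3 = 0: r = r^2 mod 47 = 42^2 = 25
  bit 4 = 0: r = r^2 mod 47 = 25^2 = 14
  bit 5 = 1: r = r^2 * 21 mod 47 = 14^2 * 21 = 8*21 = 27
  -> s = B^a = 27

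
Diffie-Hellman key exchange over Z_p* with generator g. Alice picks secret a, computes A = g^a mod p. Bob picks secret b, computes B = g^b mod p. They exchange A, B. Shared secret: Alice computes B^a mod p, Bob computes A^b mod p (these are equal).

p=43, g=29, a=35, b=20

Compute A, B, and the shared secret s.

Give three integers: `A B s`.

Answer: 37 40 36

Derivation:
A = 29^35 mod 43  (bits of 35 = 100011)
  bit 0 = 1: r = r^2 * 29 mod 43 = 1^2 * 29 = 1*29 = 29
  bit 1 = 0: r = r^2 mod 43 = 29^2 = 24
  bit 2 = 0: r = r^2 mod 43 = 24^2 = 17
  bit 3 = 0: r = r^2 mod 43 = 17^2 = 31
  bit 4 = 1: r = r^2 * 29 mod 43 = 31^2 * 29 = 15*29 = 5
  bit 5 = 1: r = r^2 * 29 mod 43 = 5^2 * 29 = 25*29 = 37
  -> A = 37
B = 29^20 mod 43  (bits of 20 = 10100)
  bit 0 = 1: r = r^2 * 29 mod 43 = 1^2 * 29 = 1*29 = 29
  bit 1 = 0: r = r^2 mod 43 = 29^2 = 24
  bit 2 = 1: r = r^2 * 29 mod 43 = 24^2 * 29 = 17*29 = 20
  bit 3 = 0: r = r^2 mod 43 = 20^2 = 13
  bit 4 = 0: r = r^2 mod 43 = 13^2 = 40
  -> B = 40
s = B^a = 40^35 mod 43  (bits of 35 = 100011)
  bit 0 = 1: r = r^2 * 40 mod 43 = 1^2 * 40 = 1*40 = 40
  bit 1 = 0: r = r^2 mod 43 = 40^2 = 9
  bit 2 = 0: r = r^2 mod 43 = 9^2 = 38
  bit 3 = 0: r = r^2 mod 43 = 38^2 = 25
  bit 4 = 1: r = r^2 * 40 mod 43 = 25^2 * 40 = 23*40 = 17
  bit 5 = 1: r = r^2 * 40 mod 43 = 17^2 * 40 = 31*40 = 36
  -> s = B^a = 36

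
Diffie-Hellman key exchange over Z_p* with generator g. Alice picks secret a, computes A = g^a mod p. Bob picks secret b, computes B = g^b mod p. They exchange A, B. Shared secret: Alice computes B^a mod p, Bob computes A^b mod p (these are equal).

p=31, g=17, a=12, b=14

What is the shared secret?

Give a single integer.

A = 17^12 mod 31  (bits of 12 = 1100)
  bit 0 = 1: r = r^2 * 17 mod 31 = 1^2 * 17 = 1*17 = 17
  bit 1 = 1: r = r^2 * 17 mod 31 = 17^2 * 17 = 10*17 = 15
  bit 2 = 0: r = r^2 mod 31 = 15^2 = 8
  bit 3 = 0: r = r^2 mod 31 = 8^2 = 2
  -> A = 2
B = 17^14 mod 31  (bits of 14 = 1110)
  bit 0 = 1: r = r^2 * 17 mod 31 = 1^2 * 17 = 1*17 = 17
  bit 1 = 1: r = r^2 * 17 mod 31 = 17^2 * 17 = 10*17 = 15
  bit 2 = 1: r = r^2 * 17 mod 31 = 15^2 * 17 = 8*17 = 12
  bit 3 = 0: r = r^2 mod 31 = 12^2 = 20
  -> B = 20
s = B^a = 20^12 mod 31  (bits of 12 = 1100)
  bit 0 = 1: r = r^2 * 20 mod 31 = 1^2 * 20 = 1*20 = 20
  bit 1 = 1: r = r^2 * 20 mod 31 = 20^2 * 20 = 28*20 = 2
  bit 2 = 0: r = r^2 mod 31 = 2^2 = 4
  bit 3 = 0: r = r^2 mod 31 = 4^2 = 16
  -> s = B^a = 16

Answer: 16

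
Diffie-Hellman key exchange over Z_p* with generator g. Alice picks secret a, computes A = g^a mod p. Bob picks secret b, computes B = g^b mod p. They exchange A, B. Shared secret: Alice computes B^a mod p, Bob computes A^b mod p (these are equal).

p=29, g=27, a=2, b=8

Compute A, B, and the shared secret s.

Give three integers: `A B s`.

A = 27^2 mod 29  (bits of 2 = 10)
  bit 0 = 1: r = r^2 * 27 mod 29 = 1^2 * 27 = 1*27 = 27
  bit 1 = 0: r = r^2 mod 29 = 27^2 = 4
  -> A = 4
B = 27^8 mod 29  (bits of 8 = 1000)
  bit 0 = 1: r = r^2 * 27 mod 29 = 1^2 * 27 = 1*27 = 27
  bit 1 = 0: r = r^2 mod 29 = 27^2 = 4
  bit 2 = 0: r = r^2 mod 29 = 4^2 = 16
  bit 3 = 0: r = r^2 mod 29 = 16^2 = 24
  -> B = 24
s = B^a = 24^2 mod 29  (bits of 2 = 10)
  bit 0 = 1: r = r^2 * 24 mod 29 = 1^2 * 24 = 1*24 = 24
  bit 1 = 0: r = r^2 mod 29 = 24^2 = 25
  -> s = B^a = 25

Answer: 4 24 25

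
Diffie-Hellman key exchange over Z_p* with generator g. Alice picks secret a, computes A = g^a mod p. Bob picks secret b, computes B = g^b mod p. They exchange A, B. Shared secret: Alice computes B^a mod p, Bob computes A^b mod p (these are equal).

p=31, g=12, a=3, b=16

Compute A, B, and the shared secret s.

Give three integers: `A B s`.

Answer: 23 19 8

Derivation:
A = 12^3 mod 31  (bits of 3 = 11)
  bit 0 = 1: r = r^2 * 12 mod 31 = 1^2 * 12 = 1*12 = 12
  bit 1 = 1: r = r^2 * 12 mod 31 = 12^2 * 12 = 20*12 = 23
  -> A = 23
B = 12^16 mod 31  (bits of 16 = 10000)
  bit 0 = 1: r = r^2 * 12 mod 31 = 1^2 * 12 = 1*12 = 12
  bit 1 = 0: r = r^2 mod 31 = 12^2 = 20
  bit 2 = 0: r = r^2 mod 31 = 20^2 = 28
  bit 3 = 0: r = r^2 mod 31 = 28^2 = 9
  bit 4 = 0: r = r^2 mod 31 = 9^2 = 19
  -> B = 19
s = B^a = 19^3 mod 31  (bits of 3 = 11)
  bit 0 = 1: r = r^2 * 19 mod 31 = 1^2 * 19 = 1*19 = 19
  bit 1 = 1: r = r^2 * 19 mod 31 = 19^2 * 19 = 20*19 = 8
  -> s = B^a = 8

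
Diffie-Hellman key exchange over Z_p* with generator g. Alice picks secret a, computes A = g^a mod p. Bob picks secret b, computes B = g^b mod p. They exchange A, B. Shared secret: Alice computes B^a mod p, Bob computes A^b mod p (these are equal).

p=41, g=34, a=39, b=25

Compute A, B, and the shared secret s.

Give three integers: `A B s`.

Answer: 35 38 27

Derivation:
A = 34^39 mod 41  (bits of 39 = 100111)
  bit 0 = 1: r = r^2 * 34 mod 41 = 1^2 * 34 = 1*34 = 34
  bit 1 = 0: r = r^2 mod 41 = 34^2 = 8
  bit 2 = 0: r = r^2 mod 41 = 8^2 = 23
  bit 3 = 1: r = r^2 * 34 mod 41 = 23^2 * 34 = 37*34 = 28
  bit 4 = 1: r = r^2 * 34 mod 41 = 28^2 * 34 = 5*34 = 6
  bit 5 = 1: r = r^2 * 34 mod 41 = 6^2 * 34 = 36*34 = 35
  -> A = 35
B = 34^25 mod 41  (bits of 25 = 11001)
  bit 0 = 1: r = r^2 * 34 mod 41 = 1^2 * 34 = 1*34 = 34
  bit 1 = 1: r = r^2 * 34 mod 41 = 34^2 * 34 = 8*34 = 26
  bit 2 = 0: r = r^2 mod 41 = 26^2 = 20
  bit 3 = 0: r = r^2 mod 41 = 20^2 = 31
  bit 4 = 1: r = r^2 * 34 mod 41 = 31^2 * 34 = 18*34 = 38
  -> B = 38
s = B^a = 38^39 mod 41  (bits of 39 = 100111)
  bit 0 = 1: r = r^2 * 38 mod 41 = 1^2 * 38 = 1*38 = 38
  bit 1 = 0: r = r^2 mod 41 = 38^2 = 9
  bit 2 = 0: r = r^2 mod 41 = 9^2 = 40
  bit 3 = 1: r = r^2 * 38 mod 41 = 40^2 * 38 = 1*38 = 38
  bit 4 = 1: r = r^2 * 38 mod 41 = 38^2 * 38 = 9*38 = 14
  bit 5 = 1: r = r^2 * 38 mod 41 = 14^2 * 38 = 32*38 = 27
  -> s = B^a = 27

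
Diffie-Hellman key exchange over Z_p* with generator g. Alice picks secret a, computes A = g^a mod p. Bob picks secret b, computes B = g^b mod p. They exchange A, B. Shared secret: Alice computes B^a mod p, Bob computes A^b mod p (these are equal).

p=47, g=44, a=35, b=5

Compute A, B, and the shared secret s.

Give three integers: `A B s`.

A = 44^35 mod 47  (bits of 35 = 100011)
  bit 0 = 1: r = r^2 * 44 mod 47 = 1^2 * 44 = 1*44 = 44
  bit 1 = 0: r = r^2 mod 47 = 44^2 = 9
  bit 2 = 0: r = r^2 mod 47 = 9^2 = 34
  bit 3 = 0: r = r^2 mod 47 = 34^2 = 28
  bit 4 = 1: r = r^2 * 44 mod 47 = 28^2 * 44 = 32*44 = 45
  bit 5 = 1: r = r^2 * 44 mod 47 = 45^2 * 44 = 4*44 = 35
  -> A = 35
B = 44^5 mod 47  (bits of 5 = 101)
  bit 0 = 1: r = r^2 * 44 mod 47 = 1^2 * 44 = 1*44 = 44
  bit 1 = 0: r = r^2 mod 47 = 44^2 = 9
  bit 2 = 1: r = r^2 * 44 mod 47 = 9^2 * 44 = 34*44 = 39
  -> B = 39
s = B^a = 39^35 mod 47  (bits of 35 = 100011)
  bit 0 = 1: r = r^2 * 39 mod 47 = 1^2 * 39 = 1*39 = 39
  bit 1 = 0: r = r^2 mod 47 = 39^2 = 17
  bit 2 = 0: r = r^2 mod 47 = 17^2 = 7
  bit 3 = 0: r = r^2 mod 47 = 7^2 = 2
  bit 4 = 1: r = r^2 * 39 mod 47 = 2^2 * 39 = 4*39 = 15
  bit 5 = 1: r = r^2 * 39 mod 47 = 15^2 * 39 = 37*39 = 33
  -> s = B^a = 33

Answer: 35 39 33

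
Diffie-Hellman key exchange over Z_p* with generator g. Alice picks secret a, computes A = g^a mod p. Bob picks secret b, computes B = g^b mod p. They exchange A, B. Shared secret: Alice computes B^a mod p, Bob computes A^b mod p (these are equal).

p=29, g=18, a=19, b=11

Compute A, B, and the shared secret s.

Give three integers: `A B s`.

A = 18^19 mod 29  (bits of 19 = 10011)
  bit 0 = 1: r = r^2 * 18 mod 29 = 1^2 * 18 = 1*18 = 18
  bit 1 = 0: r = r^2 mod 29 = 18^2 = 5
  bit 2 = 0: r = r^2 mod 29 = 5^2 = 25
  bit 3 = 1: r = r^2 * 18 mod 29 = 25^2 * 18 = 16*18 = 27
  bit 4 = 1: r = r^2 * 18 mod 29 = 27^2 * 18 = 4*18 = 14
  -> A = 14
B = 18^11 mod 29  (bits of 11 = 1011)
  bit 0 = 1: r = r^2 * 18 mod 29 = 1^2 * 18 = 1*18 = 18
  bit 1 = 0: r = r^2 mod 29 = 18^2 = 5
  bit 2 = 1: r = r^2 * 18 mod 29 = 5^2 * 18 = 25*18 = 15
  bit 3 = 1: r = r^2 * 18 mod 29 = 15^2 * 18 = 22*18 = 19
  -> B = 19
s = B^a = 19^19 mod 29  (bits of 19 = 10011)
  bit 0 = 1: r = r^2 * 19 mod 29 = 1^2 * 19 = 1*19 = 19
  bit 1 = 0: r = r^2 mod 29 = 19^2 = 13
  bit 2 = 0: r = r^2 mod 29 = 13^2 = 24
  bit 3 = 1: r = r^2 * 19 mod 29 = 24^2 * 19 = 25*19 = 11
  bit 4 = 1: r = r^2 * 19 mod 29 = 11^2 * 19 = 5*19 = 8
  -> s = B^a = 8

Answer: 14 19 8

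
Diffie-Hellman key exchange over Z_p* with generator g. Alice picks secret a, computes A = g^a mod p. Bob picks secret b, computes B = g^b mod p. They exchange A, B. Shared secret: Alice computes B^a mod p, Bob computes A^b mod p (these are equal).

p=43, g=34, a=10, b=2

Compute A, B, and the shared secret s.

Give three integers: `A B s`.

Answer: 14 38 24

Derivation:
A = 34^10 mod 43  (bits of 10 = 1010)
  bit 0 = 1: r = r^2 * 34 mod 43 = 1^2 * 34 = 1*34 = 34
  bit 1 = 0: r = r^2 mod 43 = 34^2 = 38
  bit 2 = 1: r = r^2 * 34 mod 43 = 38^2 * 34 = 25*34 = 33
  bit 3 = 0: r = r^2 mod 43 = 33^2 = 14
  -> A = 14
B = 34^2 mod 43  (bits of 2 = 10)
  bit 0 = 1: r = r^2 * 34 mod 43 = 1^2 * 34 = 1*34 = 34
  bit 1 = 0: r = r^2 mod 43 = 34^2 = 38
  -> B = 38
s = B^a = 38^10 mod 43  (bits of 10 = 1010)
  bit 0 = 1: r = r^2 * 38 mod 43 = 1^2 * 38 = 1*38 = 38
  bit 1 = 0: r = r^2 mod 43 = 38^2 = 25
  bit 2 = 1: r = r^2 * 38 mod 43 = 25^2 * 38 = 23*38 = 14
  bit 3 = 0: r = r^2 mod 43 = 14^2 = 24
  -> s = B^a = 24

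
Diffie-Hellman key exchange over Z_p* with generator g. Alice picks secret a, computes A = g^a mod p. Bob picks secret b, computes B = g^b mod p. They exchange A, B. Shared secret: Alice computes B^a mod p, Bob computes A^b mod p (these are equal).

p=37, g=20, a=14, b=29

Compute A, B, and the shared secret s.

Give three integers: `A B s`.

A = 20^14 mod 37  (bits of 14 = 1110)
  bit 0 = 1: r = r^2 * 20 mod 37 = 1^2 * 20 = 1*20 = 20
  bit 1 = 1: r = r^2 * 20 mod 37 = 20^2 * 20 = 30*20 = 8
  bit 2 = 1: r = r^2 * 20 mod 37 = 8^2 * 20 = 27*20 = 22
  bit 3 = 0: r = r^2 mod 37 = 22^2 = 3
  -> A = 3
B = 20^29 mod 37  (bits of 29 = 11101)
  bit 0 = 1: r = r^2 * 20 mod 37 = 1^2 * 20 = 1*20 = 20
  bit 1 = 1: r = r^2 * 20 mod 37 = 20^2 * 20 = 30*20 = 8
  bit 2 = 1: r = r^2 * 20 mod 37 = 8^2 * 20 = 27*20 = 22
  bit 3 = 0: r = r^2 mod 37 = 22^2 = 3
  bit 4 = 1: r = r^2 * 20 mod 37 = 3^2 * 20 = 9*20 = 32
  -> B = 32
s = B^a = 32^14 mod 37  (bits of 14 = 1110)
  bit 0 = 1: r = r^2 * 32 mod 37 = 1^2 * 32 = 1*32 = 32
  bit 1 = 1: r = r^2 * 32 mod 37 = 32^2 * 32 = 25*32 = 23
  bit 2 = 1: r = r^2 * 32 mod 37 = 23^2 * 32 = 11*32 = 19
  bit 3 = 0: r = r^2 mod 37 = 19^2 = 28
  -> s = B^a = 28

Answer: 3 32 28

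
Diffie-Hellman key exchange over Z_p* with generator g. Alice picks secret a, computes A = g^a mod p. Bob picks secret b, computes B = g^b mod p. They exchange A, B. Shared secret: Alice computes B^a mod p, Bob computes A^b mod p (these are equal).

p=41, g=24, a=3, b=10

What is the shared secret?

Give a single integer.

Answer: 9

Derivation:
A = 24^3 mod 41  (bits of 3 = 11)
  bit 0 = 1: r = r^2 * 24 mod 41 = 1^2 * 24 = 1*24 = 24
  bit 1 = 1: r = r^2 * 24 mod 41 = 24^2 * 24 = 2*24 = 7
  -> A = 7
B = 24^10 mod 41  (bits of 10 = 1010)
  bit 0 = 1: r = r^2 * 24 mod 41 = 1^2 * 24 = 1*24 = 24
  bit 1 = 0: r = r^2 mod 41 = 24^2 = 2
  bit 2 = 1: r = r^2 * 24 mod 41 = 2^2 * 24 = 4*24 = 14
  bit 3 = 0: r = r^2 mod 41 = 14^2 = 32
  -> B = 32
s = B^a = 32^3 mod 41  (bits of 3 = 11)
  bit 0 = 1: r = r^2 * 32 mod 41 = 1^2 * 32 = 1*32 = 32
  bit 1 = 1: r = r^2 * 32 mod 41 = 32^2 * 32 = 40*32 = 9
  -> s = B^a = 9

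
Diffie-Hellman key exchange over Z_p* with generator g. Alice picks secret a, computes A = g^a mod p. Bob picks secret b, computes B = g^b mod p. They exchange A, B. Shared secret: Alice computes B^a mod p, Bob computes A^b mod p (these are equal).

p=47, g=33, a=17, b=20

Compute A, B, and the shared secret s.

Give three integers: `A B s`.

A = 33^17 mod 47  (bits of 17 = 10001)
  bit 0 = 1: r = r^2 * 33 mod 47 = 1^2 * 33 = 1*33 = 33
  bit 1 = 0: r = r^2 mod 47 = 33^2 = 8
  bit 2 = 0: r = r^2 mod 47 = 8^2 = 17
  bit 3 = 0: r = r^2 mod 47 = 17^2 = 7
  bit 4 = 1: r = r^2 * 33 mod 47 = 7^2 * 33 = 2*33 = 19
  -> A = 19
B = 33^20 mod 47  (bits of 20 = 10100)
  bit 0 = 1: r = r^2 * 33 mod 47 = 1^2 * 33 = 1*33 = 33
  bit 1 = 0: r = r^2 mod 47 = 33^2 = 8
  bit 2 = 1: r = r^2 * 33 mod 47 = 8^2 * 33 = 17*33 = 44
  bit 3 = 0: r = r^2 mod 47 = 44^2 = 9
  bit 4 = 0: r = r^2 mod 47 = 9^2 = 34
  -> B = 34
s = B^a = 34^17 mod 47  (bits of 17 = 10001)
  bit 0 = 1: r = r^2 * 34 mod 47 = 1^2 * 34 = 1*34 = 34
  bit 1 = 0: r = r^2 mod 47 = 34^2 = 28
  bit 2 = 0: r = r^2 mod 47 = 28^2 = 32
  bit 3 = 0: r = r^2 mod 47 = 32^2 = 37
  bit 4 = 1: r = r^2 * 34 mod 47 = 37^2 * 34 = 6*34 = 16
  -> s = B^a = 16

Answer: 19 34 16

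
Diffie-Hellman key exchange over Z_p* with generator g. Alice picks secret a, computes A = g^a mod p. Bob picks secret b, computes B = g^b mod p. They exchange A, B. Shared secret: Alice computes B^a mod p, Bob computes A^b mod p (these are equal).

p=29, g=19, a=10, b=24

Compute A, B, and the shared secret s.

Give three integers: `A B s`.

Answer: 6 23 16

Derivation:
A = 19^10 mod 29  (bits of 10 = 1010)
  bit 0 = 1: r = r^2 * 19 mod 29 = 1^2 * 19 = 1*19 = 19
  bit 1 = 0: r = r^2 mod 29 = 19^2 = 13
  bit 2 = 1: r = r^2 * 19 mod 29 = 13^2 * 19 = 24*19 = 21
  bit 3 = 0: r = r^2 mod 29 = 21^2 = 6
  -> A = 6
B = 19^24 mod 29  (bits of 24 = 11000)
  bit 0 = 1: r = r^2 * 19 mod 29 = 1^2 * 19 = 1*19 = 19
  bit 1 = 1: r = r^2 * 19 mod 29 = 19^2 * 19 = 13*19 = 15
  bit 2 = 0: r = r^2 mod 29 = 15^2 = 22
  bit 3 = 0: r = r^2 mod 29 = 22^2 = 20
  bit 4 = 0: r = r^2 mod 29 = 20^2 = 23
  -> B = 23
s = B^a = 23^10 mod 29  (bits of 10 = 1010)
  bit 0 = 1: r = r^2 * 23 mod 29 = 1^2 * 23 = 1*23 = 23
  bit 1 = 0: r = r^2 mod 29 = 23^2 = 7
  bit 2 = 1: r = r^2 * 23 mod 29 = 7^2 * 23 = 20*23 = 25
  bit 3 = 0: r = r^2 mod 29 = 25^2 = 16
  -> s = B^a = 16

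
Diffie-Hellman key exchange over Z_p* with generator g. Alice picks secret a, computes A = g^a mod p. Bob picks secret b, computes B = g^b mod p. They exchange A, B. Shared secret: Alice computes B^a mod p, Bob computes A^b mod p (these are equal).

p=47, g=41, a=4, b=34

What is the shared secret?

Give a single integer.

A = 41^4 mod 47  (bits of 4 = 100)
  bit 0 = 1: r = r^2 * 41 mod 47 = 1^2 * 41 = 1*41 = 41
  bit 1 = 0: r = r^2 mod 47 = 41^2 = 36
  bit 2 = 0: r = r^2 mod 47 = 36^2 = 27
  -> A = 27
B = 41^34 mod 47  (bits of 34 = 100010)
  bit 0 = 1: r = r^2 * 41 mod 47 = 1^2 * 41 = 1*41 = 41
  bit 1 = 0: r = r^2 mod 47 = 41^2 = 36
  bit 2 = 0: r = r^2 mod 47 = 36^2 = 27
  bit 3 = 0: r = r^2 mod 47 = 27^2 = 24
  bit 4 = 1: r = r^2 * 41 mod 47 = 24^2 * 41 = 12*41 = 22
  bit 5 = 0: r = r^2 mod 47 = 22^2 = 14
  -> B = 14
s = B^a = 14^4 mod 47  (bits of 4 = 100)
  bit 0 = 1: r = r^2 * 14 mod 47 = 1^2 * 14 = 1*14 = 14
  bit 1 = 0: r = r^2 mod 47 = 14^2 = 8
  bit 2 = 0: r = r^2 mod 47 = 8^2 = 17
  -> s = B^a = 17

Answer: 17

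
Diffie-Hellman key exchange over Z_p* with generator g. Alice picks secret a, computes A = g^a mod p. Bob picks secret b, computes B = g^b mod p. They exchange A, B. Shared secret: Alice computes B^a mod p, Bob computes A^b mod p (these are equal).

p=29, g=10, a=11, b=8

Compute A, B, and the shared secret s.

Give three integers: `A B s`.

Answer: 2 25 24

Derivation:
A = 10^11 mod 29  (bits of 11 = 1011)
  bit 0 = 1: r = r^2 * 10 mod 29 = 1^2 * 10 = 1*10 = 10
  bit 1 = 0: r = r^2 mod 29 = 10^2 = 13
  bit 2 = 1: r = r^2 * 10 mod 29 = 13^2 * 10 = 24*10 = 8
  bit 3 = 1: r = r^2 * 10 mod 29 = 8^2 * 10 = 6*10 = 2
  -> A = 2
B = 10^8 mod 29  (bits of 8 = 1000)
  bit 0 = 1: r = r^2 * 10 mod 29 = 1^2 * 10 = 1*10 = 10
  bit 1 = 0: r = r^2 mod 29 = 10^2 = 13
  bit 2 = 0: r = r^2 mod 29 = 13^2 = 24
  bit 3 = 0: r = r^2 mod 29 = 24^2 = 25
  -> B = 25
s = B^a = 25^11 mod 29  (bits of 11 = 1011)
  bit 0 = 1: r = r^2 * 25 mod 29 = 1^2 * 25 = 1*25 = 25
  bit 1 = 0: r = r^2 mod 29 = 25^2 = 16
  bit 2 = 1: r = r^2 * 25 mod 29 = 16^2 * 25 = 24*25 = 20
  bit 3 = 1: r = r^2 * 25 mod 29 = 20^2 * 25 = 23*25 = 24
  -> s = B^a = 24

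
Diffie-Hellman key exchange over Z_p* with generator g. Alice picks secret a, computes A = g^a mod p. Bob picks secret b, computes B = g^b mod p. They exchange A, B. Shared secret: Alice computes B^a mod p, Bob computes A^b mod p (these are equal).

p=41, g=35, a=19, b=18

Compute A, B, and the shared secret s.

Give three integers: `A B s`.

A = 35^19 mod 41  (bits of 19 = 10011)
  bit 0 = 1: r = r^2 * 35 mod 41 = 1^2 * 35 = 1*35 = 35
  bit 1 = 0: r = r^2 mod 41 = 35^2 = 36
  bit 2 = 0: r = r^2 mod 41 = 36^2 = 25
  bit 3 = 1: r = r^2 * 35 mod 41 = 25^2 * 35 = 10*35 = 22
  bit 4 = 1: r = r^2 * 35 mod 41 = 22^2 * 35 = 33*35 = 7
  -> A = 7
B = 35^18 mod 41  (bits of 18 = 10010)
  bit 0 = 1: r = r^2 * 35 mod 41 = 1^2 * 35 = 1*35 = 35
  bit 1 = 0: r = r^2 mod 41 = 35^2 = 36
  bit 2 = 0: r = r^2 mod 41 = 36^2 = 25
  bit 3 = 1: r = r^2 * 35 mod 41 = 25^2 * 35 = 10*35 = 22
  bit 4 = 0: r = r^2 mod 41 = 22^2 = 33
  -> B = 33
s = B^a = 33^19 mod 41  (bits of 19 = 10011)
  bit 0 = 1: r = r^2 * 33 mod 41 = 1^2 * 33 = 1*33 = 33
  bit 1 = 0: r = r^2 mod 41 = 33^2 = 23
  bit 2 = 0: r = r^2 mod 41 = 23^2 = 37
  bit 3 = 1: r = r^2 * 33 mod 41 = 37^2 * 33 = 16*33 = 36
  bit 4 = 1: r = r^2 * 33 mod 41 = 36^2 * 33 = 25*33 = 5
  -> s = B^a = 5

Answer: 7 33 5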